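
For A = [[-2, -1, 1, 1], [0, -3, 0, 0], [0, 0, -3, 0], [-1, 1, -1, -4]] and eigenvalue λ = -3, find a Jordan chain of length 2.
We seek v_1 ∈ ker((A + 3I)^2) \ ker(A + 3I), then set v_{i+1} = (A + 3I) v_i.

One such chain is v_1 = [[0, 0, 0, 1]]^T, v_2 = [[1, 0, 0, -1]]^T. Check: (A + 3I) v_2 = [[0, 0, 0, 0]]^T = 0.

v_1 = [[0, 0, 0, 1]]^T, v_2 = [[1, 0, 0, -1]]^T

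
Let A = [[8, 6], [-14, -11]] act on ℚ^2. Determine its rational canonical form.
R = [[0, 4], [1, -3]]

The invariant factors of A (the non-unit diagonal entries of the Smith normal form of xI - A over ℚ[x]) are (x - 1)(x + 4), each dividing the next. The characteristic polynomial is their product, (x - 1)(x + 4).

The rational canonical form is the block-diagonal matrix of companion matrices C(f_i):
R = [[0, 4], [1, -3]].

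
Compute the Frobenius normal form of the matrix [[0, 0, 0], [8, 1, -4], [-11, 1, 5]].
The invariant factors of A (the non-unit diagonal entries of the Smith normal form of xI - A over ℚ[x]) are x(x - 3)^2, each dividing the next. The characteristic polynomial is their product, x(x - 3)^2.

The rational canonical form is the block-diagonal matrix of companion matrices C(f_i):
R = [[0, 0, 0], [1, 0, -9], [0, 1, 6]].

R = [[0, 0, 0], [1, 0, -9], [0, 1, 6]]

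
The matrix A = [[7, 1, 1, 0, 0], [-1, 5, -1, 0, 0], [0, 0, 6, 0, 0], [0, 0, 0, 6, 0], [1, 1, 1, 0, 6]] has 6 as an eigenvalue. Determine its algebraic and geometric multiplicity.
algebraic multiplicity 5, geometric multiplicity 4

The characteristic polynomial is (x - 6)^5, so the factor x - 6 appears with exponent 5: the algebraic multiplicity is 5.

rank(A - 6I) = 1, so the eigenspace has dimension 5 - 1 = 4: the geometric multiplicity is 4.

Since 4 < 5, A is not diagonalizable.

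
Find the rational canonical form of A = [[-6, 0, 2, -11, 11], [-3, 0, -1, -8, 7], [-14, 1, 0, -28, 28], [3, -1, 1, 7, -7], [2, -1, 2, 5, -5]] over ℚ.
The invariant factors of A (the non-unit diagonal entries of the Smith normal form of xI - A over ℚ[x]) are (x + 1)(x + 3)(x^3 - 4x + 2), each dividing the next. The characteristic polynomial is their product, (x + 1)(x + 3)(x^3 - 4x + 2).

The rational canonical form is the block-diagonal matrix of companion matrices C(f_i):
R = [[0, 0, 0, 0, -6], [1, 0, 0, 0, 4], [0, 1, 0, 0, 14], [0, 0, 1, 0, 1], [0, 0, 0, 1, -4]].

Note the characteristic polynomial does not split into linear factors over ℚ, so A has no Jordan form over ℚ; the rational canonical form exists over any field.

R = [[0, 0, 0, 0, -6], [1, 0, 0, 0, 4], [0, 1, 0, 0, 14], [0, 0, 1, 0, 1], [0, 0, 0, 1, -4]]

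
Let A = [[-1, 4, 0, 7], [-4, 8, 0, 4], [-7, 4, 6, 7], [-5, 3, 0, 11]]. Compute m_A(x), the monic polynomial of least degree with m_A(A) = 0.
m_A(x) = (x - 6)^3

The characteristic polynomial factors as (x - 6)^4. The minimal polynomial is ∏(x - λ)^{k_λ} where k_λ is the size of the largest Jordan block at λ.

For λ = 6: rank(A - 6I) = 2, and the largest Jordan block has size 3 (the smallest k with rank((A - 6I)^k) = rank((A - 6I)^(k+1))).

So m_A(x) = (x - 6)^3.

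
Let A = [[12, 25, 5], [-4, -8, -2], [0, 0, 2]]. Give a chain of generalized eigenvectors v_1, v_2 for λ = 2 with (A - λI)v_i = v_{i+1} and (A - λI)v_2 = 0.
We seek v_1 ∈ ker((A - 2I)^2) \ ker(A - 2I), then set v_{i+1} = (A - 2I) v_i.

One such chain is v_1 = [[-2, 1, 0]]^T, v_2 = [[5, -2, 0]]^T. Check: (A - 2I) v_2 = [[0, 0, 0]]^T = 0.

v_1 = [[-2, 1, 0]]^T, v_2 = [[5, -2, 0]]^T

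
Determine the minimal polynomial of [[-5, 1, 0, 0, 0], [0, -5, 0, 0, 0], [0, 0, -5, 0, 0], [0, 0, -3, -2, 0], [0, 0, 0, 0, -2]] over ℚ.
m_A(x) = (x + 2)(x + 5)^2

The characteristic polynomial factors as (x + 2)^2(x + 5)^3. The minimal polynomial is ∏(x - λ)^{k_λ} where k_λ is the size of the largest Jordan block at λ.

For λ = -5: rank(A + 5I) = 3, and the largest Jordan block has size 2 (the smallest k with rank((A + 5I)^k) = rank((A + 5I)^(k+1))).
For λ = -2: rank(A + 2I) = 3, and the largest Jordan block has size 1 (the smallest k with rank((A + 2I)^k) = rank((A + 2I)^(k+1))).

So m_A(x) = (x + 2)(x + 5)^2.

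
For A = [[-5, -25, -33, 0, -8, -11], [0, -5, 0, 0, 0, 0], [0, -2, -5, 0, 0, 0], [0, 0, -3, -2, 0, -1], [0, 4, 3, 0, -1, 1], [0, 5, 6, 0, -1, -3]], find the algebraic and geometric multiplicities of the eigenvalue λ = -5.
The characteristic polynomial is (x + 2)^3(x + 5)^3, so the factor x + 5 appears with exponent 3: the algebraic multiplicity is 3.

rank(A + 5I) = 4, so the eigenspace has dimension 6 - 4 = 2: the geometric multiplicity is 2.

Since 2 < 3, A is not diagonalizable.

algebraic multiplicity 3, geometric multiplicity 2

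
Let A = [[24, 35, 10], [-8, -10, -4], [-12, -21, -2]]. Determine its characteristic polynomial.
xI - A = [[x - 24, -35, -10], [8, x + 10, 4], [12, 21, x + 2]].

Expanding det(xI - A) along the first row:
det(xI - A) = + (x - 24)·det([[x + 10, 4], [21, x + 2]]) - (-35)·det([[8, 4], [12, x + 2]]) + (-10)·det([[8, x + 10], [12, 21]]).

Evaluating gives χ_A(x) = x^3 - 12x^2 + 48x - 64 = (x - 4)^3.

χ_A(x) = (x - 4)^3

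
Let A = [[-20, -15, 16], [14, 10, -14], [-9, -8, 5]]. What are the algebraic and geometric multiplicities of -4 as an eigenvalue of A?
The characteristic polynomial is (x - 3)(x + 4)^2, so the factor x + 4 appears with exponent 2: the algebraic multiplicity is 2.

rank(A + 4I) = 2, so the eigenspace has dimension 3 - 2 = 1: the geometric multiplicity is 1.

Since 1 < 2, A is not diagonalizable.

algebraic multiplicity 2, geometric multiplicity 1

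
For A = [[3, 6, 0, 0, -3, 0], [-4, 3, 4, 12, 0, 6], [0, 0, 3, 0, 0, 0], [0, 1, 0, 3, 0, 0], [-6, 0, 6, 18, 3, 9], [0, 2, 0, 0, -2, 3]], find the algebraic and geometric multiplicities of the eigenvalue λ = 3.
algebraic multiplicity 6, geometric multiplicity 3

The characteristic polynomial is (x - 3)^6, so the factor x - 3 appears with exponent 6: the algebraic multiplicity is 6.

rank(A - 3I) = 3, so the eigenspace has dimension 6 - 3 = 3: the geometric multiplicity is 3.

Since 3 < 6, A is not diagonalizable.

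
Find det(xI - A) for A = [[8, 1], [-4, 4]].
xI - A = [[x - 8, -1], [4, x - 4]].

Expanding det(xI - A) along the first row:
det(xI - A) = + (x - 8)·det([[x - 4]]) - (-1)·det([[4]]).

Evaluating gives χ_A(x) = x^2 - 12x + 36 = (x - 6)^2.

χ_A(x) = (x - 6)^2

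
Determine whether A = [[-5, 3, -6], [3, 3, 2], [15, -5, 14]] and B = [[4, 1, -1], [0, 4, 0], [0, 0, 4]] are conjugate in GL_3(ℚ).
Yes.

Two matrices over a field are similar if and only if they have the same invariant factors.

Both A and B have characteristic polynomial (x - 4)^3 and minimal polynomial (x - 4)^2. Computing further, both have invariant factors x - 4, (x - 4)^2. Hence A and B are similar.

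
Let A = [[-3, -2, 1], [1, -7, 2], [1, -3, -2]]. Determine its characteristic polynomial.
χ_A(x) = (x + 4)^3

xI - A = [[x + 3, 2, -1], [-1, x + 7, -2], [-1, 3, x + 2]].

Expanding det(xI - A) along the first row:
det(xI - A) = + (x + 3)·det([[x + 7, -2], [3, x + 2]]) - (2)·det([[-1, -2], [-1, x + 2]]) + (-1)·det([[-1, x + 7], [-1, 3]]).

Evaluating gives χ_A(x) = x^3 + 12x^2 + 48x + 64 = (x + 4)^3.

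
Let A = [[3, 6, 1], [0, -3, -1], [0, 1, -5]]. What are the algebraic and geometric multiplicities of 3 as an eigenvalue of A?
algebraic multiplicity 1, geometric multiplicity 1

The characteristic polynomial is (x - 3)(x + 4)^2, so the factor x - 3 appears with exponent 1: the algebraic multiplicity is 1.

rank(A - 3I) = 2, so the eigenspace has dimension 3 - 2 = 1: the geometric multiplicity is 1.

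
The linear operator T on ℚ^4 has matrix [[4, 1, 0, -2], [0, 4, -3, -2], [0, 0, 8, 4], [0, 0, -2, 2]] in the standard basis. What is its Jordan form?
The characteristic polynomial is det(xI - A) = (x - 6)(x - 4)^3, so the eigenvalues are 4 (algebraic multiplicity 3), 6 (algebraic multiplicity 1).

For λ = 4: rank(A - 4I) = 3, rank((A - 4I)^2) = 2, rank((A - 4I)^3) = 1. The eigenspace has dimension 4 - 3 = 1, so there is 1 Jordan block; the rank sequence gives block sizes [3].

For λ = 6: algebraic multiplicity 1 gives one 1×1 block.

Assembling the blocks gives the Jordan form J above.

J = [[4, 1, 0, 0], [0, 4, 1, 0], [0, 0, 4, 0], [0, 0, 0, 6]]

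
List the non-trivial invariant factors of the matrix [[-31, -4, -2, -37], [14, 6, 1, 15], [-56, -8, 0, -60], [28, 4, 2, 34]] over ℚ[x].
The Jordan structure of A has elementary divisors (x + 3), (x - 4)^2, (x - 4). Arranging the block sizes at each eigenvalue in decreasing order and taking row products gives the invariant factors.

Invariant factors (smallest first, each dividing the next): x - 4, (x - 4)^2(x + 3).

Check: the last factor (x - 4)^2(x + 3) is the minimal polynomial, and the product (x - 4)^3(x + 3) is the characteristic polynomial.

x - 4, (x - 4)^2(x + 3)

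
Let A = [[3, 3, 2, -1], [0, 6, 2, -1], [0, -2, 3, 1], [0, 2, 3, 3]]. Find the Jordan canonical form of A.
The characteristic polynomial is det(xI - A) = (x - 4)^3(x - 3), so the eigenvalues are 3 (algebraic multiplicity 1), 4 (algebraic multiplicity 3).

For λ = 3: algebraic multiplicity 1 gives one 1×1 block.

For λ = 4: rank(A - 4I) = 3, rank((A - 4I)^2) = 2, rank((A - 4I)^3) = 1. The eigenspace has dimension 4 - 3 = 1, so there is 1 Jordan block; the rank sequence gives block sizes [3].

Assembling the blocks gives the Jordan form J above.

J = [[3, 0, 0, 0], [0, 4, 1, 0], [0, 0, 4, 1], [0, 0, 0, 4]]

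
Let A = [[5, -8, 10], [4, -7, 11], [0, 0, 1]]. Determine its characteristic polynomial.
χ_A(x) = (x - 1)^2(x + 3)

xI - A = [[x - 5, 8, -10], [-4, x + 7, -11], [0, 0, x - 1]].

Expanding det(xI - A) along the first row:
det(xI - A) = + (x - 5)·det([[x + 7, -11], [0, x - 1]]) - (8)·det([[-4, -11], [0, x - 1]]) + (-10)·det([[-4, x + 7], [0, 0]]).

Evaluating gives χ_A(x) = x^3 + x^2 - 5x + 3 = (x - 1)^2(x + 3).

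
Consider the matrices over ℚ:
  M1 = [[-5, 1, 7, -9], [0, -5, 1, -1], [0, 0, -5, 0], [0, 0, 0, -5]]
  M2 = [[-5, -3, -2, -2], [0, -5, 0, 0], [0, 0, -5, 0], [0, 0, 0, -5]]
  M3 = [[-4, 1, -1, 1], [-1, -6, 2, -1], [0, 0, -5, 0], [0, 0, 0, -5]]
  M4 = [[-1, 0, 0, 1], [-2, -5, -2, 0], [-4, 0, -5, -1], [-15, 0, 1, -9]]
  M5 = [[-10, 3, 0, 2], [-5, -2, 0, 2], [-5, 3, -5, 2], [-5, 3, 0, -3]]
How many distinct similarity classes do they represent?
2 classes: {M1, M3, M4}, {M2, M5}

Characteristic polynomials: χ_{M1} = (x + 5)^4, χ_{M2} = (x + 5)^4, χ_{M3} = (x + 5)^4, χ_{M4} = (x + 5)^4, χ_{M5} = (x + 5)^4.

{M1, M3, M4}: invariant factors x + 5, (x + 5)^3.

{M2, M5}: invariant factors x + 5, x + 5, (x + 5)^2.

Matrices are similar if and only if their invariant-factor lists agree; the partition into similarity classes is {M1, M3, M4}, {M2, M5}.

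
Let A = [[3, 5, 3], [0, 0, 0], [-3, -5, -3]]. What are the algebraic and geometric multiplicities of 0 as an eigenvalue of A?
algebraic multiplicity 3, geometric multiplicity 2

The characteristic polynomial is x^3, so the factor x appears with exponent 3: the algebraic multiplicity is 3.

rank(A) = 1, so the eigenspace has dimension 3 - 1 = 2: the geometric multiplicity is 2.

Since 2 < 3, A is not diagonalizable.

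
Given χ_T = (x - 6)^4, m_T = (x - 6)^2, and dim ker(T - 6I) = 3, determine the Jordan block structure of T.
Jordan blocks: (6, 2), (6, 1), (6, 1)

λ = 6: algebraic multiplicity 4 (exponent in χ_T), largest block size 2 (exponent in m_T), 3 blocks (geometric multiplicity). These force block sizes [2, 1, 1].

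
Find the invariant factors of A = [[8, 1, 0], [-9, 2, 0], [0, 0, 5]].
The Jordan structure of A has elementary divisors (x - 5)^2, (x - 5). Arranging the block sizes at each eigenvalue in decreasing order and taking row products gives the invariant factors.

Invariant factors (smallest first, each dividing the next): x - 5, (x - 5)^2.

Check: the last factor (x - 5)^2 is the minimal polynomial, and the product (x - 5)^3 is the characteristic polynomial.

x - 5, (x - 5)^2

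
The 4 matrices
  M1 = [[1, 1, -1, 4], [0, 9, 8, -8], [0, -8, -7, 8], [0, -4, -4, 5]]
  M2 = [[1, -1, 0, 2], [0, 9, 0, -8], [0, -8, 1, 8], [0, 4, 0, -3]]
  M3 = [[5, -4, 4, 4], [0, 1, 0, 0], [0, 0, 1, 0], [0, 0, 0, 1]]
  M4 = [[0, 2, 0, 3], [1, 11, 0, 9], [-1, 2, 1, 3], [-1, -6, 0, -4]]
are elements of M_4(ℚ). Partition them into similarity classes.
2 classes: {M1, M2, M4}, {M3}

Characteristic polynomials: χ_{M1} = (x - 5)(x - 1)^3, χ_{M2} = (x - 5)(x - 1)^3, χ_{M3} = (x - 5)(x - 1)^3, χ_{M4} = (x - 5)(x - 1)^3.

{M1, M2, M4}: invariant factors x - 1, (x - 5)(x - 1)^2.

{M3}: invariant factors x - 1, x - 1, (x - 5)(x - 1).

Matrices are similar if and only if their invariant-factor lists agree; the partition into similarity classes is {M1, M2, M4}, {M3}.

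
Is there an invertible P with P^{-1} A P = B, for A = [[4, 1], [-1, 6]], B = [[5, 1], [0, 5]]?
Two matrices over a field are similar if and only if they have the same invariant factors.

Both A and B have characteristic polynomial (x - 5)^2 and minimal polynomial (x - 5)^2. Computing further, both have invariant factors (x - 5)^2. Hence A and B are similar.

Yes.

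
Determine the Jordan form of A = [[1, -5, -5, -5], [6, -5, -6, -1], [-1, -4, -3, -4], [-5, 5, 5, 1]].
J = [[-4, 0, 0, 0], [0, -4, 0, 0], [0, 0, 1, 1], [0, 0, 0, 1]]

The characteristic polynomial is det(xI - A) = (x - 1)^2(x + 4)^2, so the eigenvalues are -4 (algebraic multiplicity 2), 1 (algebraic multiplicity 2).

For λ = -4: rank(A + 4I) = 2. The eigenspace has dimension 4 - 2 = 2, so there are 2 Jordan blocks; the rank sequence gives block sizes [1, 1].

For λ = 1: rank(A - I) = 3, rank((A - I)^2) = 2. The eigenspace has dimension 4 - 3 = 1, so there is 1 Jordan block; the rank sequence gives block sizes [2].

Assembling the blocks gives the Jordan form J above.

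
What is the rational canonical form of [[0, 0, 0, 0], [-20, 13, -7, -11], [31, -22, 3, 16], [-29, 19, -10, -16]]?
R = [[0, 0, 0, 0], [1, 0, 0, -1], [0, 1, 0, 2], [0, 0, 1, 0]]

The invariant factors of A (the non-unit diagonal entries of the Smith normal form of xI - A over ℚ[x]) are x(x - 1)(x^2 + x - 1), each dividing the next. The characteristic polynomial is their product, x(x - 1)(x^2 + x - 1).

The rational canonical form is the block-diagonal matrix of companion matrices C(f_i):
R = [[0, 0, 0, 0], [1, 0, 0, -1], [0, 1, 0, 2], [0, 0, 1, 0]].

Note the characteristic polynomial does not split into linear factors over ℚ, so A has no Jordan form over ℚ; the rational canonical form exists over any field.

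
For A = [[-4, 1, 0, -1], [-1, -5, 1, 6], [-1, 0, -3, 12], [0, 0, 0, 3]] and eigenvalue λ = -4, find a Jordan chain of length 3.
v_1 = [[1, 0, 2, 0]]^T, v_2 = [[0, 1, 1, 0]]^T, v_3 = [[1, 0, 1, 0]]^T

We seek v_1 ∈ ker((A + 4I)^3) \ ker((A + 4I)^2), then set v_{i+1} = (A + 4I) v_i.

One such chain is v_1 = [[1, 0, 2, 0]]^T, v_2 = [[0, 1, 1, 0]]^T, v_3 = [[1, 0, 1, 0]]^T. Check: (A + 4I) v_3 = [[0, 0, 0, 0]]^T = 0.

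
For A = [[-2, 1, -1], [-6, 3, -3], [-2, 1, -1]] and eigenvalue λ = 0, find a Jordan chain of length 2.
v_1 = [[0, 1, 0]]^T, v_2 = [[1, 3, 1]]^T

We seek v_1 ∈ ker(A^2) \ ker(A), then set v_{i+1} = A v_i.

One such chain is v_1 = [[0, 1, 0]]^T, v_2 = [[1, 3, 1]]^T. Check: A v_2 = [[0, 0, 0]]^T = 0.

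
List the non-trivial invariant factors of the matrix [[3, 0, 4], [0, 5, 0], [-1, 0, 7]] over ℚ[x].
x - 5, (x - 5)^2

The Jordan structure of A has elementary divisors (x - 5)^2, (x - 5). Arranging the block sizes at each eigenvalue in decreasing order and taking row products gives the invariant factors.

Invariant factors (smallest first, each dividing the next): x - 5, (x - 5)^2.

Check: the last factor (x - 5)^2 is the minimal polynomial, and the product (x - 5)^3 is the characteristic polynomial.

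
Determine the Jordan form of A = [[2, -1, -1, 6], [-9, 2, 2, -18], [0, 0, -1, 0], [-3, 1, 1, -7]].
J = [[-1, 1, 0, 0], [0, -1, 1, 0], [0, 0, -1, 0], [0, 0, 0, -1]]

The characteristic polynomial is det(xI - A) = (x + 1)^4, so the eigenvalues are -1 (algebraic multiplicity 4).

For λ = -1: rank(A + I) = 2, rank((A + I)^2) = 1, rank((A + I)^3) = 0. The eigenspace has dimension 4 - 2 = 2, so there are 2 Jordan blocks; the rank sequence gives block sizes [3, 1].

Assembling the blocks gives the Jordan form J above.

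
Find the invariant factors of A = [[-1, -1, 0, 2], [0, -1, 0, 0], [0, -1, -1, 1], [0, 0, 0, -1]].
(x + 1)^2, (x + 1)^2

The Jordan structure of A has elementary divisors (x + 1)^2, (x + 1)^2. Arranging the block sizes at each eigenvalue in decreasing order and taking row products gives the invariant factors.

Invariant factors (smallest first, each dividing the next): (x + 1)^2, (x + 1)^2.

Check: the last factor (x + 1)^2 is the minimal polynomial, and the product (x + 1)^4 is the characteristic polynomial.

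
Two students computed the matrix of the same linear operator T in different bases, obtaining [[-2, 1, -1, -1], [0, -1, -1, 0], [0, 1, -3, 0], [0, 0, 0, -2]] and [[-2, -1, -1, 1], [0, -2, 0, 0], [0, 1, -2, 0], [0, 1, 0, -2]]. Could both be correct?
Two matrices over a field are similar if and only if they have the same invariant factors.

Both A and B have characteristic polynomial (x + 2)^4 and minimal polynomial (x + 2)^2. Computing further, both have invariant factors (x + 2)^2, (x + 2)^2. Hence A and B are similar.

Yes.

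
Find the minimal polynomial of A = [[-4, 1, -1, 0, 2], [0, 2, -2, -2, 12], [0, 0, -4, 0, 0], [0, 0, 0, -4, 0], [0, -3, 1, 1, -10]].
The characteristic polynomial factors as (x + 4)^5. The minimal polynomial is ∏(x - λ)^{k_λ} where k_λ is the size of the largest Jordan block at λ.

For λ = -4: rank(A + 4I) = 2, and the largest Jordan block has size 2 (the smallest k with rank((A + 4I)^k) = rank((A + 4I)^(k+1))).

So m_A(x) = (x + 4)^2.

m_A(x) = (x + 4)^2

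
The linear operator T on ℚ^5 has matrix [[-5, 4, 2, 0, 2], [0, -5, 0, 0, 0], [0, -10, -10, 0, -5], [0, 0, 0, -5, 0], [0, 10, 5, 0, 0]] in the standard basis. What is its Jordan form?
The characteristic polynomial is det(xI - A) = (x + 5)^5, so the eigenvalues are -5 (algebraic multiplicity 5).

For λ = -5: rank(A + 5I) = 1, rank((A + 5I)^2) = 0. The eigenspace has dimension 5 - 1 = 4, so there are 4 Jordan blocks; the rank sequence gives block sizes [2, 1, 1, 1].

Assembling the blocks gives the Jordan form J above.

J = [[-5, 1, 0, 0, 0], [0, -5, 0, 0, 0], [0, 0, -5, 0, 0], [0, 0, 0, -5, 0], [0, 0, 0, 0, -5]]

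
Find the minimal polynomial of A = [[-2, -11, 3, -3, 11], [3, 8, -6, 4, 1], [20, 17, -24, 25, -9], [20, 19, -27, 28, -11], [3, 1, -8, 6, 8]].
m_A(x) = (x - 5)^2(x + 2)

The characteristic polynomial factors as (x - 5)^4(x + 2). The minimal polynomial is ∏(x - λ)^{k_λ} where k_λ is the size of the largest Jordan block at λ.

For λ = -2: rank(A + 2I) = 4, and the largest Jordan block has size 1 (the smallest k with rank((A + 2I)^k) = rank((A + 2I)^(k+1))).
For λ = 5: rank(A - 5I) = 3, and the largest Jordan block has size 2 (the smallest k with rank((A - 5I)^k) = rank((A - 5I)^(k+1))).

So m_A(x) = (x - 5)^2(x + 2).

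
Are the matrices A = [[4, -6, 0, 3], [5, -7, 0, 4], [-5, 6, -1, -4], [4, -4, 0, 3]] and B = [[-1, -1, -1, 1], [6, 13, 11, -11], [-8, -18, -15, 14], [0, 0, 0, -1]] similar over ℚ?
trace(A) = -1 but trace(B) = -4. The trace is a similarity invariant, so A and B are not similar.

No.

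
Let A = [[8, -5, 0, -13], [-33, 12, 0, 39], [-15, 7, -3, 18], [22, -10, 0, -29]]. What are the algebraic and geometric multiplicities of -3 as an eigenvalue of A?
algebraic multiplicity 4, geometric multiplicity 2

The characteristic polynomial is (x + 3)^4, so the factor x + 3 appears with exponent 4: the algebraic multiplicity is 4.

rank(A + 3I) = 2, so the eigenspace has dimension 4 - 2 = 2: the geometric multiplicity is 2.

Since 2 < 4, A is not diagonalizable.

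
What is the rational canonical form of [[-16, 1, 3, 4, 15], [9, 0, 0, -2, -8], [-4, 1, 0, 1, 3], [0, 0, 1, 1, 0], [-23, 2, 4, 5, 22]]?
R = [[0, 0, 0, 0, 12], [1, 0, 0, 0, -8], [0, 1, 0, 0, -5], [0, 0, 1, 0, -5], [0, 0, 0, 1, 7]]

The invariant factors of A (the non-unit diagonal entries of the Smith normal form of xI - A over ℚ[x]) are (x - 6)(x - 1)(x^3 - x - 2), each dividing the next. The characteristic polynomial is their product, (x - 6)(x - 1)(x^3 - x - 2).

The rational canonical form is the block-diagonal matrix of companion matrices C(f_i):
R = [[0, 0, 0, 0, 12], [1, 0, 0, 0, -8], [0, 1, 0, 0, -5], [0, 0, 1, 0, -5], [0, 0, 0, 1, 7]].

Note the characteristic polynomial does not split into linear factors over ℚ, so A has no Jordan form over ℚ; the rational canonical form exists over any field.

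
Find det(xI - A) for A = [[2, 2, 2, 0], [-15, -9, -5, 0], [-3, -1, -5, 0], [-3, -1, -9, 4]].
xI - A = [[x - 2, -2, -2, 0], [15, x + 9, 5, 0], [3, 1, x + 5, 0], [3, 1, 9, x - 4]].

Expanding det(xI - A) along the first row:
det(xI - A) = + (x - 2)·det([[x + 9, 5, 0], [1, x + 5, 0], [1, 9, x - 4]]) - (-2)·det([[15, 5, 0], [3, x + 5, 0], [3, 9, x - 4]]) + (-2)·det([[15, x + 9, 0], [3, 1, 0], [3, 1, x - 4]]) - (0)·det([[15, x + 9, 5], [3, 1, x + 5], [3, 1, 9]]).

Evaluating gives χ_A(x) = x^4 + 8x^3 - 128x - 256 = (x - 4)(x + 4)^3.

χ_A(x) = (x - 4)(x + 4)^3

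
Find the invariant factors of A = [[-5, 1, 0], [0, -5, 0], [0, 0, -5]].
x + 5, (x + 5)^2

The Jordan structure of A has elementary divisors (x + 5)^2, (x + 5). Arranging the block sizes at each eigenvalue in decreasing order and taking row products gives the invariant factors.

Invariant factors (smallest first, each dividing the next): x + 5, (x + 5)^2.

Check: the last factor (x + 5)^2 is the minimal polynomial, and the product (x + 5)^3 is the characteristic polynomial.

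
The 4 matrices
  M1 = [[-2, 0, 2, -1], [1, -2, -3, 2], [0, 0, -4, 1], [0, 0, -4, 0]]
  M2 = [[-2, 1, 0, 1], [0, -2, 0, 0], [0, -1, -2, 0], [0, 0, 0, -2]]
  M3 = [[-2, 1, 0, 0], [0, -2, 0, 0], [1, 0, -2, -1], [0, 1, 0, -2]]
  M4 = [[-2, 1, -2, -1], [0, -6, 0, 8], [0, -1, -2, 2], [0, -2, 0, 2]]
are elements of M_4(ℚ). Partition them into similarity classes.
Characteristic polynomials: χ_{M1} = (x + 2)^4, χ_{M2} = (x + 2)^4, χ_{M3} = (x + 2)^4, χ_{M4} = (x + 2)^4.

{M1, M2, M3, M4}: invariant factors (x + 2)^2, (x + 2)^2.

Matrices are similar if and only if their invariant-factor lists agree; the partition into similarity classes is {M1, M2, M3, M4}.

1 class: {M1, M2, M3, M4}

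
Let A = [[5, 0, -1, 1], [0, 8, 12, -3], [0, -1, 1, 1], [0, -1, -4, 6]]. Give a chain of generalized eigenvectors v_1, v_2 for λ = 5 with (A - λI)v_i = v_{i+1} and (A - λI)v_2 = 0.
We seek v_1 ∈ ker((A - 5I)^2) \ ker(A - 5I), then set v_{i+1} = (A - 5I) v_i.

One such chain is v_1 = [[0, -2, 1, 2]]^T, v_2 = [[1, 0, 0, 0]]^T. Check: (A - 5I) v_2 = [[0, 0, 0, 0]]^T = 0.

v_1 = [[0, -2, 1, 2]]^T, v_2 = [[1, 0, 0, 0]]^T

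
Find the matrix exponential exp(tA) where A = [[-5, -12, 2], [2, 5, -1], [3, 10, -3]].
A has Jordan form J = [[-1, 1, 0], [0, -1, 1], [0, 0, -1]] with A = PJP^{-1}, so e^{tA} = P e^{tJ} P^{-1}.

For a Jordan block J_k(λ), e^{tJ_k(λ)} = e^{λt} · (I + tN + t^2 N^2/2! + ... + t^{k-1} N^{k-1}/(k-1)!) where N is the nilpotent superdiagonal part.

Assembling the blocks and conjugating back gives the entries of e^{tA} as shown above.

e^{tA} = [[(-t^2 - 4*t + 1)*e^{-t}, 2*t*(-t - 6)*e^{-t}, 2*t*e^{-t}], [t*(t + 4)*e^{-t}/2, (t^2 + 6*t + 1)*e^{-t}, -t*e^{-t}], [t*(t + 3)*e^{-t}, 2*t*(t + 5)*e^{-t}, (1 - 2*t)*e^{-t}]]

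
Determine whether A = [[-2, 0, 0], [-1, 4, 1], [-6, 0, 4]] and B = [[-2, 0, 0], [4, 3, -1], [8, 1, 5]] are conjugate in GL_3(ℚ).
Two matrices over a field are similar if and only if they have the same invariant factors.

Both A and B have characteristic polynomial (x - 4)^2(x + 2) and minimal polynomial (x - 4)^2(x + 2). Computing further, both have invariant factors (x - 4)^2(x + 2). Hence A and B are similar.

Yes.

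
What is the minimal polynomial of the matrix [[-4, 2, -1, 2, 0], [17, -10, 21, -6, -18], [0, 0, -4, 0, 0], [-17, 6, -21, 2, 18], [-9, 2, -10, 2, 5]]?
m_A(x) = (x - 5)(x + 4)^3

The characteristic polynomial factors as (x - 5)(x + 4)^4. The minimal polynomial is ∏(x - λ)^{k_λ} where k_λ is the size of the largest Jordan block at λ.

For λ = -4: rank(A + 4I) = 3, and the largest Jordan block has size 3 (the smallest k with rank((A + 4I)^k) = rank((A + 4I)^(k+1))).
For λ = 5: rank(A - 5I) = 4, and the largest Jordan block has size 1 (the smallest k with rank((A - 5I)^k) = rank((A - 5I)^(k+1))).

So m_A(x) = (x - 5)(x + 4)^3.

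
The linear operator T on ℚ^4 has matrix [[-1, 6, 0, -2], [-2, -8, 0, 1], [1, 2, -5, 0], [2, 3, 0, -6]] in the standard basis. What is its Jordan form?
The characteristic polynomial is det(xI - A) = (x + 5)^4, so the eigenvalues are -5 (algebraic multiplicity 4).

For λ = -5: rank(A + 5I) = 2, rank((A + 5I)^2) = 0. The eigenspace has dimension 4 - 2 = 2, so there are 2 Jordan blocks; the rank sequence gives block sizes [2, 2].

Assembling the blocks gives the Jordan form J above.

J = [[-5, 1, 0, 0], [0, -5, 0, 0], [0, 0, -5, 1], [0, 0, 0, -5]]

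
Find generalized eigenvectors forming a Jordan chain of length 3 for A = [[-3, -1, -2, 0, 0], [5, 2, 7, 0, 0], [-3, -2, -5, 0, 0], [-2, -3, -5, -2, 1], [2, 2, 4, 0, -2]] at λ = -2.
We seek v_1 ∈ ker((A + 2I)^3) \ ker((A + 2I)^2), then set v_{i+1} = (A + 2I) v_i.

One such chain is v_1 = [[0, 2, -1, 0, 1]]^T, v_2 = [[0, 1, -1, 0, 0]]^T, v_3 = [[1, -3, 1, 2, -2]]^T. Check: (A + 2I) v_3 = [[0, 0, 0, 0, 0]]^T = 0.

v_1 = [[0, 2, -1, 0, 1]]^T, v_2 = [[0, 1, -1, 0, 0]]^T, v_3 = [[1, -3, 1, 2, -2]]^T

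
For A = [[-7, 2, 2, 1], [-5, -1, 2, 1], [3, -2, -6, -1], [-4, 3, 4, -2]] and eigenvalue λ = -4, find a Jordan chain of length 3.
We seek v_1 ∈ ker((A + 4I)^3) \ ker((A + 4I)^2), then set v_{i+1} = (A + 4I) v_i.

One such chain is v_1 = [[0, 0, 1, -1]]^T, v_2 = [[1, 1, -1, 2]]^T, v_3 = [[-1, -2, 1, -1]]^T. Check: (A + 4I) v_3 = [[0, 0, 0, 0]]^T = 0.

v_1 = [[0, 0, 1, -1]]^T, v_2 = [[1, 1, -1, 2]]^T, v_3 = [[-1, -2, 1, -1]]^T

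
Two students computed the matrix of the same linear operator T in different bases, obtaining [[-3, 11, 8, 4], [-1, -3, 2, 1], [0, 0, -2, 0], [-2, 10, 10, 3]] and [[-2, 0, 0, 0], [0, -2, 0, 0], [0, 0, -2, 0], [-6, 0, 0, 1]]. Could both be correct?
No.

Both have characteristic polynomial (x - 1)(x + 2)^3, but the minimal polynomial of A is (x - 1)(x + 2)^2 while the minimal polynomial of B is (x - 1)(x + 2). The minimal polynomial is a similarity invariant, so A and B are not similar.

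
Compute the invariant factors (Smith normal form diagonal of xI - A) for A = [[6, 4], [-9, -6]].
The Jordan structure of A has elementary divisors x^2. Arranging the block sizes at each eigenvalue in decreasing order and taking row products gives the invariant factors.

Invariant factors (smallest first, each dividing the next): x^2.

Check: the last factor x^2 is the minimal polynomial, and the product x^2 is the characteristic polynomial.

x^2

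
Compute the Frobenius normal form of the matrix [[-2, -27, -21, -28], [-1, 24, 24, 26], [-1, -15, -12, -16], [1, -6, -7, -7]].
The invariant factors of A (the non-unit diagonal entries of the Smith normal form of xI - A over ℚ[x]) are (x - 3)(x^3 + 2x + 5), each dividing the next. The characteristic polynomial is their product, (x - 3)(x^3 + 2x + 5).

The rational canonical form is the block-diagonal matrix of companion matrices C(f_i):
R = [[0, 0, 0, 15], [1, 0, 0, 1], [0, 1, 0, -2], [0, 0, 1, 3]].

Note the characteristic polynomial does not split into linear factors over ℚ, so A has no Jordan form over ℚ; the rational canonical form exists over any field.

R = [[0, 0, 0, 15], [1, 0, 0, 1], [0, 1, 0, -2], [0, 0, 1, 3]]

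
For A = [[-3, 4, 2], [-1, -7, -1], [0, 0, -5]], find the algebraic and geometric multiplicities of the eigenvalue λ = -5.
The characteristic polynomial is (x + 5)^3, so the factor x + 5 appears with exponent 3: the algebraic multiplicity is 3.

rank(A + 5I) = 1, so the eigenspace has dimension 3 - 1 = 2: the geometric multiplicity is 2.

Since 2 < 3, A is not diagonalizable.

algebraic multiplicity 3, geometric multiplicity 2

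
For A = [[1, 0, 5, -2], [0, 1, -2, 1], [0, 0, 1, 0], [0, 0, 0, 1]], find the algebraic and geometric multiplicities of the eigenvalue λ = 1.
The characteristic polynomial is (x - 1)^4, so the factor x - 1 appears with exponent 4: the algebraic multiplicity is 4.

rank(A - I) = 2, so the eigenspace has dimension 4 - 2 = 2: the geometric multiplicity is 2.

Since 2 < 4, A is not diagonalizable.

algebraic multiplicity 4, geometric multiplicity 2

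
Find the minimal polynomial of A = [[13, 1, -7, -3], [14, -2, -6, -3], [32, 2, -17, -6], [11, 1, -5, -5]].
m_A(x) = (x + 2)(x + 3)^3

The characteristic polynomial factors as (x + 2)(x + 3)^3. The minimal polynomial is ∏(x - λ)^{k_λ} where k_λ is the size of the largest Jordan block at λ.

For λ = -3: rank(A + 3I) = 3, and the largest Jordan block has size 3 (the smallest k with rank((A + 3I)^k) = rank((A + 3I)^(k+1))).
For λ = -2: rank(A + 2I) = 3, and the largest Jordan block has size 1 (the smallest k with rank((A + 2I)^k) = rank((A + 2I)^(k+1))).

So m_A(x) = (x + 2)(x + 3)^3.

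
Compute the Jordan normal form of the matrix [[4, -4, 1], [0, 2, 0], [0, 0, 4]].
The characteristic polynomial is det(xI - A) = (x - 4)^2(x - 2), so the eigenvalues are 2 (algebraic multiplicity 1), 4 (algebraic multiplicity 2).

For λ = 2: algebraic multiplicity 1 gives one 1×1 block.

For λ = 4: rank(A - 4I) = 2, rank((A - 4I)^2) = 1. The eigenspace has dimension 3 - 2 = 1, so there is 1 Jordan block; the rank sequence gives block sizes [2].

Assembling the blocks gives the Jordan form J above.

J = [[2, 0, 0], [0, 4, 1], [0, 0, 4]]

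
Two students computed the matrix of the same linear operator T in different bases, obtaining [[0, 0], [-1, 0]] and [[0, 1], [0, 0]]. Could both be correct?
Two matrices over a field are similar if and only if they have the same invariant factors.

Both A and B have characteristic polynomial x^2 and minimal polynomial x^2. Computing further, both have invariant factors x^2. Hence A and B are similar.

Yes.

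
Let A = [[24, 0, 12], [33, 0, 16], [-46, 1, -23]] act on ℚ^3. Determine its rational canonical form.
The invariant factors of A (the non-unit diagonal entries of the Smith normal form of xI - A over ℚ[x]) are (x + 3)(x^2 - 4x - 4), each dividing the next. The characteristic polynomial is their product, (x + 3)(x^2 - 4x - 4).

The rational canonical form is the block-diagonal matrix of companion matrices C(f_i):
R = [[0, 0, 12], [1, 0, 16], [0, 1, 1]].

Note the characteristic polynomial does not split into linear factors over ℚ, so A has no Jordan form over ℚ; the rational canonical form exists over any field.

R = [[0, 0, 12], [1, 0, 16], [0, 1, 1]]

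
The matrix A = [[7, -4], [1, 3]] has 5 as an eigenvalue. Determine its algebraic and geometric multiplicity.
The characteristic polynomial is (x - 5)^2, so the factor x - 5 appears with exponent 2: the algebraic multiplicity is 2.

rank(A - 5I) = 1, so the eigenspace has dimension 2 - 1 = 1: the geometric multiplicity is 1.

Since 1 < 2, A is not diagonalizable.

algebraic multiplicity 2, geometric multiplicity 1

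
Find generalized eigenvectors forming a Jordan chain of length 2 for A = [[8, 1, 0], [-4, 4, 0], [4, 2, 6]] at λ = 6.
v_1 = [[1, -1, 2]]^T, v_2 = [[1, -2, 2]]^T

We seek v_1 ∈ ker((A - 6I)^2) \ ker(A - 6I), then set v_{i+1} = (A - 6I) v_i.

One such chain is v_1 = [[1, -1, 2]]^T, v_2 = [[1, -2, 2]]^T. Check: (A - 6I) v_2 = [[0, 0, 0]]^T = 0.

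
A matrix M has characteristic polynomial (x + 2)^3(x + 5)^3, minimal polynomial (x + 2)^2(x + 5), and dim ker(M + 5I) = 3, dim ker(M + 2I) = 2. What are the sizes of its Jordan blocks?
Jordan blocks: (-5, 1), (-5, 1), (-5, 1), (-2, 2), (-2, 1)

λ = -5: algebraic multiplicity 3 (exponent in χ_M), largest block size 1 (exponent in m_M), 3 blocks (geometric multiplicity). These force block sizes [1, 1, 1].
λ = -2: algebraic multiplicity 3 (exponent in χ_M), largest block size 2 (exponent in m_M), 2 blocks (geometric multiplicity). These force block sizes [2, 1].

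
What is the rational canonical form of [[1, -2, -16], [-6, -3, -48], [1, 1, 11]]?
The invariant factors of A (the non-unit diagonal entries of the Smith normal form of xI - A over ℚ[x]) are x - 3, (x - 3)^2, each dividing the next. The characteristic polynomial is their product, (x - 3)^3.

The rational canonical form is the block-diagonal matrix of companion matrices C(f_i):
R = [[3, 0, 0], [0, 0, -9], [0, 1, 6]].

R = [[3, 0, 0], [0, 0, -9], [0, 1, 6]]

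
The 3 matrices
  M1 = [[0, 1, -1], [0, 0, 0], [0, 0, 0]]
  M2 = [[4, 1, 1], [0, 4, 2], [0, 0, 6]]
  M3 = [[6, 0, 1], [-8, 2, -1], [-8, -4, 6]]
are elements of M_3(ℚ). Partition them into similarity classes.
2 classes: {M1}, {M2, M3}

Characteristic polynomials: χ_{M1} = x^3, χ_{M2} = (x - 6)(x - 4)^2, χ_{M3} = (x - 6)(x - 4)^2.

{M1}: invariant factors x, x^2.

{M2, M3}: invariant factors (x - 6)(x - 4)^2.

Matrices are similar if and only if their invariant-factor lists agree; the partition into similarity classes is {M1}, {M2, M3}.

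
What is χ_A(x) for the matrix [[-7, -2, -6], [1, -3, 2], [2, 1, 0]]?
χ_A(x) = (x + 3)^2(x + 4)

xI - A = [[x + 7, 2, 6], [-1, x + 3, -2], [-2, -1, x]].

Expanding det(xI - A) along the first row:
det(xI - A) = + (x + 7)·det([[x + 3, -2], [-1, x]]) - (2)·det([[-1, -2], [-2, x]]) + (6)·det([[-1, x + 3], [-2, -1]]).

Evaluating gives χ_A(x) = x^3 + 10x^2 + 33x + 36 = (x + 3)^2(x + 4).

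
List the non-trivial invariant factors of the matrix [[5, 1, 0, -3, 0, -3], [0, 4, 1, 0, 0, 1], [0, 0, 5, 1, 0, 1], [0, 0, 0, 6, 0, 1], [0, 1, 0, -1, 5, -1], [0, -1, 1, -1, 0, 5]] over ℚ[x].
x - 5, (x - 5)^2, (x - 5)^3

The Jordan structure of A has elementary divisors (x - 5)^3, (x - 5)^2, (x - 5). Arranging the block sizes at each eigenvalue in decreasing order and taking row products gives the invariant factors.

Invariant factors (smallest first, each dividing the next): x - 5, (x - 5)^2, (x - 5)^3.

Check: the last factor (x - 5)^3 is the minimal polynomial, and the product (x - 5)^6 is the characteristic polynomial.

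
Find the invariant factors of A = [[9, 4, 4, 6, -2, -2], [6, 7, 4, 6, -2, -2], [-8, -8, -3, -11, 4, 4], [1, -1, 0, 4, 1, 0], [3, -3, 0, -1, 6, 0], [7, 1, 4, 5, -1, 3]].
(x - 5)(x - 3), (x - 5)^3(x - 3)

The Jordan structure of A has elementary divisors (x - 3), (x - 3), (x - 5)^3, (x - 5). Arranging the block sizes at each eigenvalue in decreasing order and taking row products gives the invariant factors.

Invariant factors (smallest first, each dividing the next): (x - 5)(x - 3), (x - 5)^3(x - 3).

Check: the last factor (x - 5)^3(x - 3) is the minimal polynomial, and the product (x - 5)^4(x - 3)^2 is the characteristic polynomial.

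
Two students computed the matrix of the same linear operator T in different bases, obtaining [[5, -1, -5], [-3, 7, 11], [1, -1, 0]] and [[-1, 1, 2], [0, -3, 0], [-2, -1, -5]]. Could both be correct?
trace(A) = 12 but trace(B) = -9. The trace is a similarity invariant, so A and B are not similar.

No.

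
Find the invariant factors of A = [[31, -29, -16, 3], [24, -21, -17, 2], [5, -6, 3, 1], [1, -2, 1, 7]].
The Jordan structure of A has elementary divisors (x - 2), (x - 6)^3. Arranging the block sizes at each eigenvalue in decreasing order and taking row products gives the invariant factors.

Invariant factors (smallest first, each dividing the next): (x - 6)^3(x - 2).

Check: the last factor (x - 6)^3(x - 2) is the minimal polynomial, and the product (x - 6)^3(x - 2) is the characteristic polynomial.

(x - 6)^3(x - 2)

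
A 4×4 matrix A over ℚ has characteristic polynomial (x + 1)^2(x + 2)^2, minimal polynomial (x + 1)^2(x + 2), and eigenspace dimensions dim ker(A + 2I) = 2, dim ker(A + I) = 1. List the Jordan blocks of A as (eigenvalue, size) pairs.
λ = -2: algebraic multiplicity 2 (exponent in χ_A), largest block size 1 (exponent in m_A), 2 blocks (geometric multiplicity). These force block sizes [1, 1].
λ = -1: algebraic multiplicity 2 (exponent in χ_A), largest block size 2 (exponent in m_A), 1 block (geometric multiplicity). This forces block sizes [2].

Jordan blocks: (-2, 1), (-2, 1), (-1, 2)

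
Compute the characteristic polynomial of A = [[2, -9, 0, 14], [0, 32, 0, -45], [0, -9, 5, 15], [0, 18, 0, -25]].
χ_A(x) = (x - 5)^2(x - 2)^2

xI - A = [[x - 2, 9, 0, -14], [0, x - 32, 0, 45], [0, 9, x - 5, -15], [0, -18, 0, x + 25]].

Expanding det(xI - A) along the first row:
det(xI - A) = + (x - 2)·det([[x - 32, 0, 45], [9, x - 5, -15], [-18, 0, x + 25]]) - (9)·det([[0, 0, 45], [0, x - 5, -15], [0, 0, x + 25]]) + (0)·det([[0, x - 32, 45], [0, 9, -15], [0, -18, x + 25]]) - (-14)·det([[0, x - 32, 0], [0, 9, x - 5], [0, -18, 0]]).

Evaluating gives χ_A(x) = x^4 - 14x^3 + 69x^2 - 140x + 100 = (x - 5)^2(x - 2)^2.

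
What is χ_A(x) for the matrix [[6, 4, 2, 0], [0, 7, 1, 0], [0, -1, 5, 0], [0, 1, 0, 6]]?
χ_A(x) = (x - 6)^4

xI - A = [[x - 6, -4, -2, 0], [0, x - 7, -1, 0], [0, 1, x - 5, 0], [0, -1, 0, x - 6]].

Expanding det(xI - A) along the first row:
det(xI - A) = + (x - 6)·det([[x - 7, -1, 0], [1, x - 5, 0], [-1, 0, x - 6]]) - (-4)·det([[0, -1, 0], [0, x - 5, 0], [0, 0, x - 6]]) + (-2)·det([[0, x - 7, 0], [0, 1, 0], [0, -1, x - 6]]) - (0)·det([[0, x - 7, -1], [0, 1, x - 5], [0, -1, 0]]).

Evaluating gives χ_A(x) = x^4 - 24x^3 + 216x^2 - 864x + 1296 = (x - 6)^4.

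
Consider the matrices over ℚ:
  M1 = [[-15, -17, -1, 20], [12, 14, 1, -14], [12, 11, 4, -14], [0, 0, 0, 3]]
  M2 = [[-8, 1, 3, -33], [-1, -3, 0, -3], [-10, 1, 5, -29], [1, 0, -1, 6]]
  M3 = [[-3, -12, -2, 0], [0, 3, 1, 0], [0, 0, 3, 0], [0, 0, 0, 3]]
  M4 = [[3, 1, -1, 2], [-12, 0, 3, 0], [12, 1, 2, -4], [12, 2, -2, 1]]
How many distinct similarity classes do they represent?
Characteristic polynomials: χ_{M1} = (x - 3)^3(x + 3), χ_{M2} = (x - 4)^2(x + 4)^2, χ_{M3} = (x - 3)^3(x + 3), χ_{M4} = (x - 3)^3(x + 3).

{M1, M3, M4}: invariant factors x - 3, (x - 3)^2(x + 3).

{M2}: invariant factors (x - 4)^2(x + 4)^2.

Matrices are similar if and only if their invariant-factor lists agree; the partition into similarity classes is {M1, M3, M4}, {M2}.

2 classes: {M1, M3, M4}, {M2}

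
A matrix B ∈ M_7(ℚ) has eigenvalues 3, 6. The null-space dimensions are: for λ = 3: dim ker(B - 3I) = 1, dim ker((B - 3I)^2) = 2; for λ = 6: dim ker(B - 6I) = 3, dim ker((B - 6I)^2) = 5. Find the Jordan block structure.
λ = 3: successive nullity increments [1, 1] count blocks of size ≥ k; block sizes are [2].
λ = 6: successive nullity increments [3, 2] count blocks of size ≥ k; block sizes are [2, 2, 1].

Jordan blocks: (3, 2), (6, 2), (6, 2), (6, 1)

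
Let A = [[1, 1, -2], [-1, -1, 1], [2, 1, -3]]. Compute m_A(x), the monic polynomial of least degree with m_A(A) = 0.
m_A(x) = (x + 1)^3

The characteristic polynomial factors as (x + 1)^3. The minimal polynomial is ∏(x - λ)^{k_λ} where k_λ is the size of the largest Jordan block at λ.

For λ = -1: rank(A + I) = 2, and the largest Jordan block has size 3 (the smallest k with rank((A + I)^k) = rank((A + I)^(k+1))).

So m_A(x) = (x + 1)^3.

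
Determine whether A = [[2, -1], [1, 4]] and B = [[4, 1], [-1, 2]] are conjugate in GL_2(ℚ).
Two matrices over a field are similar if and only if they have the same invariant factors.

Both A and B have characteristic polynomial (x - 3)^2 and minimal polynomial (x - 3)^2. Computing further, both have invariant factors (x - 3)^2. Hence A and B are similar.

Yes.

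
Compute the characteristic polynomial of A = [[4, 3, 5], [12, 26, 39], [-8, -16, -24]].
xI - A = [[x - 4, -3, -5], [-12, x - 26, -39], [8, 16, x + 24]].

Expanding det(xI - A) along the first row:
det(xI - A) = + (x - 4)·det([[x - 26, -39], [16, x + 24]]) - (-3)·det([[-12, -39], [8, x + 24]]) + (-5)·det([[-12, x - 26], [8, 16]]).

Evaluating gives χ_A(x) = x^3 - 6x^2 + 12x - 8 = (x - 2)^3.

χ_A(x) = (x - 2)^3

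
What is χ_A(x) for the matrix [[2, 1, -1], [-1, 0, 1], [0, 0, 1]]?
xI - A = [[x - 2, -1, 1], [1, x, -1], [0, 0, x - 1]].

Expanding det(xI - A) along the first row:
det(xI - A) = + (x - 2)·det([[x, -1], [0, x - 1]]) - (-1)·det([[1, -1], [0, x - 1]]) + (1)·det([[1, x], [0, 0]]).

Evaluating gives χ_A(x) = x^3 - 3x^2 + 3x - 1 = (x - 1)^3.

χ_A(x) = (x - 1)^3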